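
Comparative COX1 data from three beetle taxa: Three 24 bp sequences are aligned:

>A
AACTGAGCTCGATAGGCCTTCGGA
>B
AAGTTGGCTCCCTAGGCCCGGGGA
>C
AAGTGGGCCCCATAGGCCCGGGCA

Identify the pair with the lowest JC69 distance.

B and C

A–B: 8/24 differ, p = 0.333, d = 0.441.
A–C: 8/24 differ, p = 0.333, d = 0.441.
B–C: 4/24 differ, p = 0.167, d = 0.188.
The smallest distance is between B and C.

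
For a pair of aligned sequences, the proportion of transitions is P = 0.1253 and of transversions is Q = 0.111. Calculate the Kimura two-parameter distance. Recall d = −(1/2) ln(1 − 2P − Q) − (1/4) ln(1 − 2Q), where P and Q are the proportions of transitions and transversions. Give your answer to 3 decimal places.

Under the Kimura two-parameter model, d = −½ ln(1 − 2P − Q) − ¼ ln(1 − 2Q).
1 − 2P − Q = 0.6384, giving −½ ln(0.6384) = 0.224395.
1 − 2Q = 0.778, giving −¼ ln(0.778) = 0.062757.
d = 0.224395 + 0.062757 = 0.287152.

0.287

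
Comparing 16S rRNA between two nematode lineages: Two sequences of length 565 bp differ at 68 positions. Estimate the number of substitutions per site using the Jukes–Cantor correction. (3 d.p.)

0.131

p = 68/565 ≈ 0.120354.
d = −(3/4) ln(1 − 4p/3) = −0.75 ln(1 − 0.160472) = −0.75 ln(0.839528)
  = −0.75 × (-0.174915) = 0.131186 substitutions/site.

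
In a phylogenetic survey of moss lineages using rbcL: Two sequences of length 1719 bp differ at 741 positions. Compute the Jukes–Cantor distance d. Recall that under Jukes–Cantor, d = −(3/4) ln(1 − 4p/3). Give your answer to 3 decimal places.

p = 741/1719 ≈ 0.431065.
d = −(3/4) ln(1 − 4p/3) = −0.75 ln(1 − 0.574753) = −0.75 ln(0.425247)
  = −0.75 × (-0.855085) = 0.641314 substitutions/site.

0.641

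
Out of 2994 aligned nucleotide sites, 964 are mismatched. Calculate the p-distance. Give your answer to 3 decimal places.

0.322

p = 964/2994 = 0.321977… ≈ 0.322 (to 3 d.p.).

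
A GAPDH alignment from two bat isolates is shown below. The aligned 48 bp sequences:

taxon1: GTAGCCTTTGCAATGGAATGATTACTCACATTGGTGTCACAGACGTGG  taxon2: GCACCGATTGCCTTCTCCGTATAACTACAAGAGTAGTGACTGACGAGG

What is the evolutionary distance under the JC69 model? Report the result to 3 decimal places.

The sequences differ at 23 of 48 sites, so p = 23/48 ≈ 0.479167.
d = −(3/4) ln(1 − 4p/3) = −0.75 ln(1 − 0.638889) = −0.75 ln(0.361111)
  = −0.75 × (-1.018570) = 0.763928 substitutions/site.

0.764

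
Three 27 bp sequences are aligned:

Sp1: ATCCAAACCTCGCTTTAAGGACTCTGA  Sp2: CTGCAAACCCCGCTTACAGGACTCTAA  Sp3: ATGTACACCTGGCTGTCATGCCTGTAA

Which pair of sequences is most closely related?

Sp1 and Sp2

Sp1–Sp2: 6/27 differ, p = 0.222, d = 0.264.
Sp1–Sp3: 10/27 differ, p = 0.370, d = 0.511.
Sp2–Sp3: 10/27 differ, p = 0.370, d = 0.511.
The smallest distance is between Sp1 and Sp2.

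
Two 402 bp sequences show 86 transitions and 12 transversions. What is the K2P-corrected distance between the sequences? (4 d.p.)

0.3214

P = 86/402 ≈ 0.21393 and Q = 12/402 ≈ 0.029851.
Under the Kimura two-parameter model, d = −½ ln(1 − 2P − Q) − ¼ ln(1 − 2Q).
1 − 2P − Q = 0.542289, giving −½ ln(0.542289) = 0.305978.
1 − 2Q = 0.940298, giving −¼ ln(0.940298) = 0.015390.
d = 0.305978 + 0.015390 = 0.321368.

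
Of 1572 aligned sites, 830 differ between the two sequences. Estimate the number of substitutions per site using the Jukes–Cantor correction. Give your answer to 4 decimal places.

0.9130

p = 830/1572 ≈ 0.52799.
d = −(3/4) ln(1 − 4p/3) = −0.75 ln(1 − 0.703987) = −0.75 ln(0.296013)
  = −0.75 × (-1.217352) = 0.913014 substitutions/site.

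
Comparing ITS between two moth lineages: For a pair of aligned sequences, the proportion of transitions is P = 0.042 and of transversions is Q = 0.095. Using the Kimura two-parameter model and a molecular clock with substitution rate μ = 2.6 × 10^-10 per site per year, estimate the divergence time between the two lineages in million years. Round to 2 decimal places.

Under the Kimura two-parameter model, d = −½ ln(1 − 2P − Q) − ¼ ln(1 − 2Q).
1 − 2P − Q = 0.821, giving −½ ln(0.821) = 0.098616.
1 − 2Q = 0.81, giving −¼ ln(0.81) = 0.052680.
d = 0.098616 + 0.052680 = 0.151296.
Under a molecular clock d = 2μt, so t = d/(2μ) = 0.151296 / (2 × 2.6 × 10^-10) = 290.95 million years.

290.95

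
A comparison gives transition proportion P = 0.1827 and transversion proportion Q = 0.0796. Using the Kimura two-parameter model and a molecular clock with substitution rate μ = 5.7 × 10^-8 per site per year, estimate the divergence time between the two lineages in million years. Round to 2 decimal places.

Under the Kimura two-parameter model, d = −½ ln(1 − 2P − Q) − ¼ ln(1 − 2Q).
1 − 2P − Q = 0.555, giving −½ ln(0.555) = 0.294394.
1 − 2Q = 0.8408, giving −¼ ln(0.8408) = 0.043350.
d = 0.294394 + 0.043350 = 0.337744.
Under a molecular clock d = 2μt, so t = d/(2μ) = 0.337744 / (2 × 5.7 × 10^-8) = 2.96 million years.

2.96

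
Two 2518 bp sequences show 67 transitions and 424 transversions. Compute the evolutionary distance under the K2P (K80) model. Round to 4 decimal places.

0.2279

P = 67/2518 ≈ 0.026608 and Q = 424/2518 ≈ 0.168388.
Under the Kimura two-parameter model, d = −½ ln(1 − 2P − Q) − ¼ ln(1 − 2Q).
1 − 2P − Q = 0.778396, giving −½ ln(0.778396) = 0.125260.
1 − 2Q = 0.663224, giving −¼ ln(0.663224) = 0.102661.
d = 0.125260 + 0.102661 = 0.227921.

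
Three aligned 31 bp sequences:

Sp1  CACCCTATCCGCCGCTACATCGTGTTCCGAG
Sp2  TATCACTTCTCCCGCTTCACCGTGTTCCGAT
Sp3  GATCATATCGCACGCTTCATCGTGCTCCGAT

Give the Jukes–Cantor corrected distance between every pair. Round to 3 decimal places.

d(Sp1,Sp2) = 0.422, d(Sp1,Sp3) = 0.367, d(Sp2,Sp3) = 0.269

Sp1–Sp2: 10/31 sites differ → p ≈ 0.322581, d = −0.75 ln(1 − 0.430108) = 0.421731 ≈ 0.422.
Sp1–Sp3: 9/31 sites differ → p ≈ 0.290323, d = −0.75 ln(1 − 0.387097) = 0.367161 ≈ 0.367.
Sp2–Sp3: 7/31 sites differ → p ≈ 0.225806, d = −0.75 ln(1 − 0.301075) = 0.268659 ≈ 0.269.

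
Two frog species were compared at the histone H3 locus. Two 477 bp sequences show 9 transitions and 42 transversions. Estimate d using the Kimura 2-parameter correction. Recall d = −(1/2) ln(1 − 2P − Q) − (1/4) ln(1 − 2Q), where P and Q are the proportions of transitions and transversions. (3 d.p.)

P = 9/477 ≈ 0.018868 and Q = 42/477 ≈ 0.08805.
Under the Kimura two-parameter model, d = −½ ln(1 − 2P − Q) − ¼ ln(1 − 2Q).
1 − 2P − Q = 0.874214, giving −½ ln(0.874214) = 0.067215.
1 − 2Q = 0.8239, giving −¼ ln(0.8239) = 0.048427.
d = 0.067215 + 0.048427 = 0.115642.

0.116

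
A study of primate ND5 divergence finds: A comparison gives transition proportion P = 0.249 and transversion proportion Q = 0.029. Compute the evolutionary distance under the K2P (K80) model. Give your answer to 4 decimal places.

Under the Kimura two-parameter model, d = −½ ln(1 − 2P − Q) − ¼ ln(1 − 2Q).
1 − 2P − Q = 0.473, giving −½ ln(0.473) = 0.374330.
1 − 2Q = 0.942, giving −¼ ln(0.942) = 0.014938.
d = 0.374330 + 0.014938 = 0.389268.

0.3893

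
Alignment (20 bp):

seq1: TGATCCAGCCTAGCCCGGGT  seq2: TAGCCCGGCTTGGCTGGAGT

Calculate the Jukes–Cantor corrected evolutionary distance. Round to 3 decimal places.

The sequences differ at 9 of 20 sites (2, 3, 4, 7, 10, 12, 15, 16, 18), so p = 9/20 = 0.45.
d = −(3/4) ln(1 − 4p/3) = −0.75 ln(1 − 0.6) = −0.75 ln(0.4)
  = −0.75 × (-0.916291) = 0.687218 substitutions/site.

0.687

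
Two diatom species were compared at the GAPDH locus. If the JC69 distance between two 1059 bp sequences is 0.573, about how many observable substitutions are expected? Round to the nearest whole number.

Invert JC69: p = (3/4)(1 − e^(−4d/3)) = 0.75 × (1 − e^(-0.764)) = 0.75 × (1 − 0.465799) = 0.400651.
Expected differing sites = pL ≈ 0.400651 × 1059 = 424.289409 ≈ 424.

424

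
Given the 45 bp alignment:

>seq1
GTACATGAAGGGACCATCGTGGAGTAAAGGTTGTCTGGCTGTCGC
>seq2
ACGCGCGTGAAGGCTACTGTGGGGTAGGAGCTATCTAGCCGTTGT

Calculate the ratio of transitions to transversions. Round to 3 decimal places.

22.000

Transitions are A↔G and C↔T; transversions are all other mismatches.
Transitions: 22. Transversions: 1.
R = 22/1 = 22.000.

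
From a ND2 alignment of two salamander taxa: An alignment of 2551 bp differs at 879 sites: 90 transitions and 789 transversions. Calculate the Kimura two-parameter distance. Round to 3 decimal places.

P = 90/2551 ≈ 0.03528 and Q = 789/2551 ≈ 0.30929.
Under the Kimura two-parameter model, d = −½ ln(1 − 2P − Q) − ¼ ln(1 − 2Q).
1 − 2P − Q = 0.62015, giving −½ ln(0.62015) = 0.238897.
1 − 2Q = 0.38142, giving −¼ ln(0.38142) = 0.240964.
d = 0.238897 + 0.240964 = 0.479861.

0.480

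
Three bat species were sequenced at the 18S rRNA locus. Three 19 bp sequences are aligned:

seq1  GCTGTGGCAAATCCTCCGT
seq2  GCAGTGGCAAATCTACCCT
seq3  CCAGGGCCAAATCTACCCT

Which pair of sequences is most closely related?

seq2 and seq3

seq1–seq2: 4/19 differ, p = 0.211, d = 0.247.
seq1–seq3: 7/19 differ, p = 0.368, d = 0.507.
seq2–seq3: 3/19 differ, p = 0.158, d = 0.177.
The smallest distance is between seq2 and seq3.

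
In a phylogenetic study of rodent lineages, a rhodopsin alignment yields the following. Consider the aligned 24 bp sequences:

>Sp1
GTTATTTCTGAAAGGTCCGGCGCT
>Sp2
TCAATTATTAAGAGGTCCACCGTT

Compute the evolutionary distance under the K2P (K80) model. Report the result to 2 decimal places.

Of 24 sites, 6 differences are transitions and 4 are transversions, so P = 6/24 = 0.25 and Q = 4/24 ≈ 0.166667.
Under the Kimura two-parameter model, d = −½ ln(1 − 2P − Q) − ¼ ln(1 − 2Q).
1 − 2P − Q = 0.333333, giving −½ ln(0.333333) = 0.549307.
1 − 2Q = 0.666666, giving −¼ ln(0.666666) = 0.101367.
d = 0.549307 + 0.101367 = 0.650674.

0.65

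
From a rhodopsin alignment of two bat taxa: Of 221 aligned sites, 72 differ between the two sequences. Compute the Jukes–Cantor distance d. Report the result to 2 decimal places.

p = 72/221 ≈ 0.325792.
d = −(3/4) ln(1 − 4p/3) = −0.75 ln(1 − 0.434389) = −0.75 ln(0.565611)
  = −0.75 × (-0.569849) = 0.427387 substitutions/site.

0.43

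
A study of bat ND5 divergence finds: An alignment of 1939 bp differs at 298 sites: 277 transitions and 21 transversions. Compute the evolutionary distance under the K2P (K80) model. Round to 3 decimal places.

0.181

P = 277/1939 ≈ 0.142857 and Q = 21/1939 ≈ 0.01083.
Under the Kimura two-parameter model, d = −½ ln(1 − 2P − Q) − ¼ ln(1 − 2Q).
1 − 2P − Q = 0.703456, giving −½ ln(0.703456) = 0.175875.
1 − 2Q = 0.97834, giving −¼ ln(0.97834) = 0.005475.
d = 0.175875 + 0.005475 = 0.181350.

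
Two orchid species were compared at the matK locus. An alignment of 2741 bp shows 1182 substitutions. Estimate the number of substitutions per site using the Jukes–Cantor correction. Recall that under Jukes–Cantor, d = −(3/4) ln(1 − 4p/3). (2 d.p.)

0.64

p = 1182/2741 ≈ 0.431229.
d = −(3/4) ln(1 − 4p/3) = −0.75 ln(1 − 0.574972) = −0.75 ln(0.425028)
  = −0.75 × (-0.855600) = 0.641700 substitutions/site.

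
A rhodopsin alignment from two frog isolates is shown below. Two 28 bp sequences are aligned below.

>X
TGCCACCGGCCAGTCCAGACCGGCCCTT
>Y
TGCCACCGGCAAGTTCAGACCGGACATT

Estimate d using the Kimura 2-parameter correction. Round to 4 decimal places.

Of 28 sites, 1 differences are transitions and 3 are transversions, so P = 1/28 ≈ 0.035714 and Q = 3/28 ≈ 0.107143.
Under the Kimura two-parameter model, d = −½ ln(1 − 2P − Q) − ¼ ln(1 − 2Q).
1 − 2P − Q = 0.821429, giving −½ ln(0.821429) = 0.098355.
1 − 2Q = 0.785714, giving −¼ ln(0.785714) = 0.060291.
d = 0.098355 + 0.060291 = 0.158646.

0.1586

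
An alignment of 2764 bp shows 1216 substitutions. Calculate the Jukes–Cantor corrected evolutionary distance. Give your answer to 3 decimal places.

0.662

p = 1216/2764 ≈ 0.439942.
d = −(3/4) ln(1 − 4p/3) = −0.75 ln(1 − 0.586589) = −0.75 ln(0.413411)
  = −0.75 × (-0.883313) = 0.662485 substitutions/site.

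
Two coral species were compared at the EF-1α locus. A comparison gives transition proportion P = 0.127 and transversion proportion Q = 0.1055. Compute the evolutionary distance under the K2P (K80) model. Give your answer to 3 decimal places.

Under the Kimura two-parameter model, d = −½ ln(1 − 2P − Q) − ¼ ln(1 − 2Q).
1 − 2P − Q = 0.6405, giving −½ ln(0.6405) = 0.222753.
1 − 2Q = 0.789, giving −¼ ln(0.789) = 0.059247.
d = 0.222753 + 0.059247 = 0.282000.

0.282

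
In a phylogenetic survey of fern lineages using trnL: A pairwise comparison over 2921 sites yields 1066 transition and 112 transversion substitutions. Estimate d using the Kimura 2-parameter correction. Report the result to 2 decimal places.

0.75

P = 1066/2921 ≈ 0.364944 and Q = 112/2921 ≈ 0.038343.
Under the Kimura two-parameter model, d = −½ ln(1 − 2P − Q) − ¼ ln(1 − 2Q).
1 − 2P − Q = 0.231769, giving −½ ln(0.231769) = 0.731007.
1 − 2Q = 0.923314, giving −¼ ln(0.923314) = 0.019946.
d = 0.731007 + 0.019946 = 0.750953.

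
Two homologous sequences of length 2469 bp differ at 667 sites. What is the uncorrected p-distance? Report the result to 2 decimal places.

p = 667/2469 = 0.270149… ≈ 0.27 (to 2 d.p.).

0.27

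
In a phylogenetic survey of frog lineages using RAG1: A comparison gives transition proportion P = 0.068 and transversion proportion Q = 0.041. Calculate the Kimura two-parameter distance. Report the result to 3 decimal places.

0.119

Under the Kimura two-parameter model, d = −½ ln(1 − 2P − Q) − ¼ ln(1 − 2Q).
1 − 2P − Q = 0.823, giving −½ ln(0.823) = 0.097400.
1 − 2Q = 0.918, giving −¼ ln(0.918) = 0.021389.
d = 0.097400 + 0.021389 = 0.118789.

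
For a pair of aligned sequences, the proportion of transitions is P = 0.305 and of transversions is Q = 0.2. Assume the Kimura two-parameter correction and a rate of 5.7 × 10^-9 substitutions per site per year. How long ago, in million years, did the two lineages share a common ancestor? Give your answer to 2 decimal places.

84.04

Under the Kimura two-parameter model, d = −½ ln(1 − 2P − Q) − ¼ ln(1 − 2Q).
1 − 2P − Q = 0.19, giving −½ ln(0.19) = 0.830366.
1 − 2Q = 0.6, giving −¼ ln(0.6) = 0.127706.
d = 0.830366 + 0.127706 = 0.958072.
Under a molecular clock d = 2μt, so t = d/(2μ) = 0.958072 / (2 × 5.7 × 10^-9) = 84.04 million years.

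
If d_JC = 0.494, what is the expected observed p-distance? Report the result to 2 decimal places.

p = (3/4)(1 − e^(−4d/3)) = 0.75 × (1 − e^(-0.658667)) = 0.75 × (1 − 0.517541) = 0.361844.

0.36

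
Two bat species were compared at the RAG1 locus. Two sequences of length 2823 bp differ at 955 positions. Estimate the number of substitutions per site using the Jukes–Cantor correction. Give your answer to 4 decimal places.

0.4498

p = 955/2823 ≈ 0.338293.
d = −(3/4) ln(1 − 4p/3) = −0.75 ln(1 − 0.451057) = −0.75 ln(0.548943)
  = −0.75 × (-0.599761) = 0.449821 substitutions/site.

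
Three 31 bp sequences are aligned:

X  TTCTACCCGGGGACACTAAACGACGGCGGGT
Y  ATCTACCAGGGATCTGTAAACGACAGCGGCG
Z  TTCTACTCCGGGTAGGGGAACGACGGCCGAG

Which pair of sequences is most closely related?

X–Y: 9/31 differ, p = 0.290, d = 0.367.
X–Z: 11/31 differ, p = 0.355, d = 0.481.
Y–Z: 12/31 differ, p = 0.387, d = 0.544.
The smallest distance is between X and Y.

X and Y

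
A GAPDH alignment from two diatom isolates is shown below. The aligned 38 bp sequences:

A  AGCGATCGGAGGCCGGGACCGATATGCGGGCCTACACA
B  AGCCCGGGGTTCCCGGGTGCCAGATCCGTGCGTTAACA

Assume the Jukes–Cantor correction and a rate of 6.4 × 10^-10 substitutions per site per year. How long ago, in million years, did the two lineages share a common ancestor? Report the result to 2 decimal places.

The sequences differ at 16 of 38 sites, so p = 16/38 ≈ 0.421053.
d = −(3/4) ln(1 − 4p/3) = −0.75 ln(1 − 0.561404) = −0.75 ln(0.438596)
  = −0.75 × (-0.824177) = 0.618133 substitutions/site.
Under a molecular clock d = 2μt, so t = d/(2μ) = 0.618133 / (2 × 6.4 × 10^-10) = 482.92 million years.

482.92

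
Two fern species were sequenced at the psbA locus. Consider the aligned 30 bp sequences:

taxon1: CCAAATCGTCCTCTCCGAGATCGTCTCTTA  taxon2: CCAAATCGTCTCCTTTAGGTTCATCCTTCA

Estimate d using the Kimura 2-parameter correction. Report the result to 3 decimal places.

0.619

Of 30 sites, 10 differences are transitions and 1 are transversions, so P = 10/30 ≈ 0.333333 and Q = 1/30 ≈ 0.033333.
Under the Kimura two-parameter model, d = −½ ln(1 − 2P − Q) − ¼ ln(1 − 2Q).
1 − 2P − Q = 0.300001, giving −½ ln(0.300001) = 0.601985.
1 − 2Q = 0.933334, giving −¼ ln(0.933334) = 0.017248.
d = 0.601985 + 0.017248 = 0.619233.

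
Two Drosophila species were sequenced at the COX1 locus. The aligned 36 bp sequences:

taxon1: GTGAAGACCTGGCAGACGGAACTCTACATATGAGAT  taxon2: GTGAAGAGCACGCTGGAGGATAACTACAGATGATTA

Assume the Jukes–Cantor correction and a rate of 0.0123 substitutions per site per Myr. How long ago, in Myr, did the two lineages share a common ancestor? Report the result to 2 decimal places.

The sequences differ at 13 of 36 sites, so p = 13/36 ≈ 0.361111.
d = −(3/4) ln(1 − 4p/3) = −0.75 ln(1 − 0.481481) = −0.75 ln(0.518519)
  = −0.75 × (-0.656779) = 0.492584 substitutions/site.
Under a molecular clock d = 2μt, so t = d/(2μ) = 0.492584 / (2 × 0.0123) = 20.02 Myr.

20.02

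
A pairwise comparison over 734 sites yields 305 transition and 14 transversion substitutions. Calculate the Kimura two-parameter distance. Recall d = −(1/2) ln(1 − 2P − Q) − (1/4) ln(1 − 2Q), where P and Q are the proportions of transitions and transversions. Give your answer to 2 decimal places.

P = 305/734 ≈ 0.415531 and Q = 14/734 ≈ 0.019074.
Under the Kimura two-parameter model, d = −½ ln(1 − 2P − Q) − ¼ ln(1 − 2Q).
1 − 2P − Q = 0.149864, giving −½ ln(0.149864) = 0.949014.
1 − 2Q = 0.961852, giving −¼ ln(0.961852) = 0.009724.
d = 0.949014 + 0.009724 = 0.958738.

0.96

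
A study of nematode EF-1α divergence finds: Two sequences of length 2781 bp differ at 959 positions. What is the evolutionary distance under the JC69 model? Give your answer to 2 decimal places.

0.46

p = 959/2781 ≈ 0.34484.
d = −(3/4) ln(1 − 4p/3) = −0.75 ln(1 − 0.459787) = −0.75 ln(0.540213)
  = −0.75 × (-0.615792) = 0.461844 substitutions/site.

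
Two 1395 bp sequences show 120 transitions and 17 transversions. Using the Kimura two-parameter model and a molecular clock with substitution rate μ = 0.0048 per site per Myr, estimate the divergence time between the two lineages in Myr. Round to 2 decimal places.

P = 120/1395 ≈ 0.086022 and Q = 17/1395 ≈ 0.012186.
Under the Kimura two-parameter model, d = −½ ln(1 − 2P − Q) − ¼ ln(1 − 2Q).
1 − 2P − Q = 0.81577, giving −½ ln(0.81577) = 0.101811.
1 − 2Q = 0.975628, giving −¼ ln(0.975628) = 0.006168.
d = 0.101811 + 0.006168 = 0.107979.
Under a molecular clock d = 2μt, so t = d/(2μ) = 0.107979 / (2 × 0.0048) = 11.25 Myr.

11.25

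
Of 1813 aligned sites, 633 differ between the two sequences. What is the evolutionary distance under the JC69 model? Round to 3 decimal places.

0.470

p = 633/1813 ≈ 0.349145.
d = −(3/4) ln(1 − 4p/3) = −0.75 ln(1 − 0.465527) = −0.75 ln(0.534473)
  = −0.75 × (-0.626474) = 0.469856 substitutions/site.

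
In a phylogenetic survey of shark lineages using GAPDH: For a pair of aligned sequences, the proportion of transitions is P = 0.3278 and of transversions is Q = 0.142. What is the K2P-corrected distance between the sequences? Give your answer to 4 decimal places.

0.8823

Under the Kimura two-parameter model, d = −½ ln(1 − 2P − Q) − ¼ ln(1 − 2Q).
1 − 2P − Q = 0.2024, giving −½ ln(0.2024) = 0.798755.
1 − 2Q = 0.716, giving −¼ ln(0.716) = 0.083519.
d = 0.798755 + 0.083519 = 0.882274.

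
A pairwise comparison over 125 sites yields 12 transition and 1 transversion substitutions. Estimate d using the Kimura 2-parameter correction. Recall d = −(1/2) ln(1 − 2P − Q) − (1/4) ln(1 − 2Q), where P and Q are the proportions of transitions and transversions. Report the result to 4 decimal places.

0.1156

P = 12/125 = 0.096 and Q = 1/125 = 0.008.
Under the Kimura two-parameter model, d = −½ ln(1 − 2P − Q) − ¼ ln(1 − 2Q).
1 − 2P − Q = 0.8, giving −½ ln(0.8) = 0.111572.
1 − 2Q = 0.984, giving −¼ ln(0.984) = 0.004032.
d = 0.111572 + 0.004032 = 0.115604.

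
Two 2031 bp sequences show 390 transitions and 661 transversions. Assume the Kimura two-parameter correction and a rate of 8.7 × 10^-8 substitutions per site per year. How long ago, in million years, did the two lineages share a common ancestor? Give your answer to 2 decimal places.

5.06

P = 390/2031 ≈ 0.192024 and Q = 661/2031 ≈ 0.325455.
Under the Kimura two-parameter model, d = −½ ln(1 − 2P − Q) − ¼ ln(1 − 2Q).
1 − 2P − Q = 0.290497, giving −½ ln(0.290497) = 0.618081.
1 − 2Q = 0.34909, giving −¼ ln(0.34909) = 0.263106.
d = 0.618081 + 0.263106 = 0.881187.
Under a molecular clock d = 2μt, so t = d/(2μ) = 0.881187 / (2 × 8.7 × 10^-8) = 5.06 million years.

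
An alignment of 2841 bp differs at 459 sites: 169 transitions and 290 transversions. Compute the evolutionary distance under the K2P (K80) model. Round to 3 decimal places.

P = 169/2841 ≈ 0.059486 and Q = 290/2841 ≈ 0.102077.
Under the Kimura two-parameter model, d = −½ ln(1 − 2P − Q) − ¼ ln(1 − 2Q).
1 − 2P − Q = 0.778951, giving −½ ln(0.778951) = 0.124904.
1 − 2Q = 0.795846, giving −¼ ln(0.795846) = 0.057087.
d = 0.124904 + 0.057087 = 0.181991.

0.182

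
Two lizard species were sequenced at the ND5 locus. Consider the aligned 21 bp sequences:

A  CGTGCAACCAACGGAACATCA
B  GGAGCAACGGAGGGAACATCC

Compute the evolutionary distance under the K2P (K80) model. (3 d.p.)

Of 21 sites, 1 differences are transitions and 5 are transversions, so P = 1/21 ≈ 0.047619 and Q = 5/21 ≈ 0.238095.
Under the Kimura two-parameter model, d = −½ ln(1 − 2P − Q) − ¼ ln(1 − 2Q).
1 − 2P − Q = 0.666667, giving −½ ln(0.666667) = 0.202732.
1 − 2Q = 0.52381, giving −¼ ln(0.52381) = 0.161657.
d = 0.202732 + 0.161657 = 0.364389.

0.364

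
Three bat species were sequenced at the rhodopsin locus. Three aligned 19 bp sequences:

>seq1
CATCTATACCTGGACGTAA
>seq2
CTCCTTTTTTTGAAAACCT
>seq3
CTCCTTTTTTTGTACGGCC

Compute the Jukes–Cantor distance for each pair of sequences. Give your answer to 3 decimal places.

d(seq1,seq2) = 1.384, d(seq1,seq3) = 0.907, d(seq2,seq3) = 0.324

seq1–seq2: 12/19 sites differ → p ≈ 0.631579, d = −0.75 ln(1 − 0.842105) = 1.384369 ≈ 1.384.
seq1–seq3: 10/19 sites differ → p ≈ 0.526316, d = −0.75 ln(1 − 0.701755) = 0.907380 ≈ 0.907.
seq2–seq3: 5/19 sites differ → p ≈ 0.263158, d = −0.75 ln(1 − 0.350877) = 0.324100 ≈ 0.324.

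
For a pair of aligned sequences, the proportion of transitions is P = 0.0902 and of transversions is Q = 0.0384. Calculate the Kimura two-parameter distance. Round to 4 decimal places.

Under the Kimura two-parameter model, d = −½ ln(1 − 2P − Q) − ¼ ln(1 − 2Q).
1 − 2P − Q = 0.7812, giving −½ ln(0.7812) = 0.123462.
1 − 2Q = 0.9232, giving −¼ ln(0.9232) = 0.019977.
d = 0.123462 + 0.019977 = 0.143439.

0.1434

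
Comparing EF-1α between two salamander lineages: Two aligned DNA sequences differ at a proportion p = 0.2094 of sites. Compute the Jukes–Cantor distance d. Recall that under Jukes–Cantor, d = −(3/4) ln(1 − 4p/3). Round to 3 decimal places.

d = −(3/4) ln(1 − 4p/3) = −0.75 ln(1 − 0.2792) = −0.75 ln(0.7208)
  = −0.75 × (-0.327394) = 0.245546 substitutions/site.

0.246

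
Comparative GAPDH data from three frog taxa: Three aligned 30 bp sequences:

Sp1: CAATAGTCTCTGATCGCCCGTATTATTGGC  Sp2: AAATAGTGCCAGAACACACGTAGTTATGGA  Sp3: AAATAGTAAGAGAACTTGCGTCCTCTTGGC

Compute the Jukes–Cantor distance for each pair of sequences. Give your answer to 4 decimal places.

Sp1–Sp2: 11/30 sites differ → p ≈ 0.366667, d = −0.75 ln(1 − 0.488889) = 0.503376 ≈ 0.5034.
Sp1–Sp3: 12/30 sites differ → p = 0.4, d = −0.75 ln(1 − 0.533333) = 0.571605 ≈ 0.5716.
Sp2–Sp3: 11/30 sites differ → p ≈ 0.366667, d = −0.75 ln(1 − 0.488889) = 0.503376 ≈ 0.5034.

d(Sp1,Sp2) = 0.5034, d(Sp1,Sp3) = 0.5716, d(Sp2,Sp3) = 0.5034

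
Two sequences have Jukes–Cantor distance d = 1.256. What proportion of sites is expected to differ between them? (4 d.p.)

0.6095

p = (3/4)(1 − e^(−4d/3)) = 0.75 × (1 − e^(-1.674667)) = 0.75 × (1 − 0.187371) = 0.609472.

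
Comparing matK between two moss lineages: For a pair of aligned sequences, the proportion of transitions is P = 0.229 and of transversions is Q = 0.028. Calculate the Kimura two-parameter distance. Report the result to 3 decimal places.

0.347

Under the Kimura two-parameter model, d = −½ ln(1 − 2P − Q) − ¼ ln(1 − 2Q).
1 − 2P − Q = 0.514, giving −½ ln(0.514) = 0.332766.
1 − 2Q = 0.944, giving −¼ ln(0.944) = 0.014407.
d = 0.332766 + 0.014407 = 0.347173.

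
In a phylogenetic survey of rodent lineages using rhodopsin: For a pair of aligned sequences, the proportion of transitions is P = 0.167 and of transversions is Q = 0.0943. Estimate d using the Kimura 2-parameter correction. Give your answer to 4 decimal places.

0.3318

Under the Kimura two-parameter model, d = −½ ln(1 − 2P − Q) − ¼ ln(1 − 2Q).
1 − 2P − Q = 0.5717, giving −½ ln(0.5717) = 0.279570.
1 − 2Q = 0.8114, giving −¼ ln(0.8114) = 0.052249.
d = 0.279570 + 0.052249 = 0.331819.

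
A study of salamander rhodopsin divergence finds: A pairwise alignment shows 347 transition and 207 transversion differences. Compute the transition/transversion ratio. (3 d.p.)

1.676

R = 347/207 = 1.676328… ≈ 1.676 (to 3 d.p.).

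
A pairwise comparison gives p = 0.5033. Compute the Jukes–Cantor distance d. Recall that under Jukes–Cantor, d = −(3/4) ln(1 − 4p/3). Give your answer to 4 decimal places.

0.8339

d = −(3/4) ln(1 − 4p/3) = −0.75 ln(1 − 0.671067) = −0.75 ln(0.328933)
  = −0.75 × (-1.111901) = 0.833926 substitutions/site.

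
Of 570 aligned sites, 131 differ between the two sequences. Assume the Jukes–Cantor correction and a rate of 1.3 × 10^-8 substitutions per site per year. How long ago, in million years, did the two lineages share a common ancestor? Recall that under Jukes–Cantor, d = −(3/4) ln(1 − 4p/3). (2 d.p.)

p = 131/570 ≈ 0.229825.
d = −(3/4) ln(1 − 4p/3) = −0.75 ln(1 − 0.306433) = −0.75 ln(0.693567)
  = −0.75 × (-0.365907) = 0.274430 substitutions/site.
Under a molecular clock d = 2μt, so t = d/(2μ) = 0.274430 / (2 × 1.3 × 10^-8) = 10.56 million years.

10.56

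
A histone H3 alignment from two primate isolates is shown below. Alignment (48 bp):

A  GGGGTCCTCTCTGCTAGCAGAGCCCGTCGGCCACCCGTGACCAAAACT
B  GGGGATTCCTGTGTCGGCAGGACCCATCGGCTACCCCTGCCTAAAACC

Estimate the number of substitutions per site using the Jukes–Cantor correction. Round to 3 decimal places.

0.441

The sequences differ at 16 of 48 sites, so p = 16/48 ≈ 0.333333.
d = −(3/4) ln(1 − 4p/3) = −0.75 ln(1 − 0.444444) = −0.75 ln(0.555556)
  = −0.75 × (-0.587786) = 0.440840 substitutions/site.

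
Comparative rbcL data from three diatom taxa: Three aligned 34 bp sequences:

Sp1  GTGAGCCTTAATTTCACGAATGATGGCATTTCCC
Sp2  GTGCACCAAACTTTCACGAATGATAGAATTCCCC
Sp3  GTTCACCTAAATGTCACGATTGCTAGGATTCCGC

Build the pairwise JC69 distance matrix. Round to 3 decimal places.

d(Sp1,Sp2) = 0.282, d(Sp1,Sp3) = 0.423, d(Sp2,Sp3) = 0.282

Sp1–Sp2: 8/34 sites differ → p ≈ 0.235294, d = −0.75 ln(1 − 0.313725) = 0.282358 ≈ 0.282.
Sp1–Sp3: 11/34 sites differ → p ≈ 0.323529, d = −0.75 ln(1 − 0.431372) = 0.423397 ≈ 0.423.
Sp2–Sp3: 8/34 sites differ → p ≈ 0.235294, d = −0.75 ln(1 − 0.313725) = 0.282358 ≈ 0.282.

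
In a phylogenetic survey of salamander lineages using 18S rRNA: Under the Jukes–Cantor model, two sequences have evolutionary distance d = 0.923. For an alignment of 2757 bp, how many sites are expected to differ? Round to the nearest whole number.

1464

Invert JC69: p = (3/4)(1 − e^(−4d/3)) = 0.75 × (1 − e^(-1.230667)) = 0.75 × (1 − 0.292098) = 0.530927.
Expected differing sites = pL ≈ 0.530927 × 2757 = 1463.765739 ≈ 1464.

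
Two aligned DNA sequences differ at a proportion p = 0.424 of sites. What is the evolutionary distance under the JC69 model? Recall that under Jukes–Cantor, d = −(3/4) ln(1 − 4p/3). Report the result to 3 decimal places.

0.625

d = −(3/4) ln(1 − 4p/3) = −0.75 ln(1 − 0.565333) = −0.75 ln(0.434667)
  = −0.75 × (-0.833175) = 0.624881 substitutions/site.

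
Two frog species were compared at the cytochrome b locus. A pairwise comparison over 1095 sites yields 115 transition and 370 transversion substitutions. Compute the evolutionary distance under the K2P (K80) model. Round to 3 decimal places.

0.679

P = 115/1095 ≈ 0.105023 and Q = 370/1095 ≈ 0.3379.
Under the Kimura two-parameter model, d = −½ ln(1 − 2P − Q) − ¼ ln(1 − 2Q).
1 − 2P − Q = 0.452054, giving −½ ln(0.452054) = 0.396977.
1 − 2Q = 0.3242, giving −¼ ln(0.3242) = 0.281599.
d = 0.396977 + 0.281599 = 0.678576.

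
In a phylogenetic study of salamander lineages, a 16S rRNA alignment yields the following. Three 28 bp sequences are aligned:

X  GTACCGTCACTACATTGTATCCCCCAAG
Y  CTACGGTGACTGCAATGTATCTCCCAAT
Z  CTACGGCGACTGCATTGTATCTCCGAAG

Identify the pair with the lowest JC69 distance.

X–Y: 7/28 differ, p = 0.250, d = 0.304.
X–Z: 7/28 differ, p = 0.250, d = 0.304.
Y–Z: 4/28 differ, p = 0.143, d = 0.158.
The smallest distance is between Y and Z.

Y and Z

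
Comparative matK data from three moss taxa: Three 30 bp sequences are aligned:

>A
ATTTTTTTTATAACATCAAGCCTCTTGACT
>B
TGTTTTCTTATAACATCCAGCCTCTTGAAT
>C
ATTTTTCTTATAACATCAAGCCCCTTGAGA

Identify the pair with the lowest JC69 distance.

A and C

A–B: 5/30 differ, p = 0.167, d = 0.188.
A–C: 4/30 differ, p = 0.133, d = 0.147.
B–C: 6/30 differ, p = 0.200, d = 0.233.
The smallest distance is between A and C.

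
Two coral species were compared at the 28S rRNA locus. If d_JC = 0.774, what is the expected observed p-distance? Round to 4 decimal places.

p = (3/4)(1 − e^(−4d/3)) = 0.75 × (1 − e^(-1.032)) = 0.75 × (1 − 0.356294) = 0.482780.

0.4828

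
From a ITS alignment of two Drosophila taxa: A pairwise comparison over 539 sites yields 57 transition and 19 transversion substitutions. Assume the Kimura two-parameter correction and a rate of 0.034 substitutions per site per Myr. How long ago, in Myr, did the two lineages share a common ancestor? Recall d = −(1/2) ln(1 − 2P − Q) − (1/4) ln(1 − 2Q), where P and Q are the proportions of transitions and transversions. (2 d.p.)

P = 57/539 ≈ 0.105751 and Q = 19/539 ≈ 0.03525.
Under the Kimura two-parameter model, d = −½ ln(1 − 2P − Q) − ¼ ln(1 − 2Q).
1 − 2P − Q = 0.753248, giving −½ ln(0.753248) = 0.141680.
1 − 2Q = 0.9295, giving −¼ ln(0.9295) = 0.018277.
d = 0.141680 + 0.018277 = 0.159957.
Under a molecular clock d = 2μt, so t = d/(2μ) = 0.159957 / (2 × 0.034) = 2.35 Myr.

2.35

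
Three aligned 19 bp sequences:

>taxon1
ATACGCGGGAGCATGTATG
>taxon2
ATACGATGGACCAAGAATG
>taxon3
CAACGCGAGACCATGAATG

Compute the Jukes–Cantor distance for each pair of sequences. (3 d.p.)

d(taxon1,taxon2) = 0.324, d(taxon1,taxon3) = 0.324, d(taxon2,taxon3) = 0.410

taxon1–taxon2: 5/19 sites differ → p ≈ 0.263158, d = −0.75 ln(1 − 0.350877) = 0.324100 ≈ 0.324.
taxon1–taxon3: 5/19 sites differ → p ≈ 0.263158, d = −0.75 ln(1 − 0.350877) = 0.324100 ≈ 0.324.
taxon2–taxon3: 6/19 sites differ → p ≈ 0.315789, d = −0.75 ln(1 − 0.421052) = 0.409907 ≈ 0.410.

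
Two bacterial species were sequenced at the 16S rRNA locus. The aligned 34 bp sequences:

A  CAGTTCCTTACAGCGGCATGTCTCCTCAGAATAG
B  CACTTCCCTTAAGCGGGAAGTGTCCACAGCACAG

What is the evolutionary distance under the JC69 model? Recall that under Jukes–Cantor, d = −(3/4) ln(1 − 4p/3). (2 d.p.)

The sequences differ at 10 of 34 sites (3, 8, 10, 11, 17, 19, 22, 26, 30, 32), so p = 10/34 ≈ 0.294118.
d = −(3/4) ln(1 − 4p/3) = −0.75 ln(1 − 0.392157) = −0.75 ln(0.607843)
  = −0.75 × (-0.497839) = 0.373379 substitutions/site.

0.37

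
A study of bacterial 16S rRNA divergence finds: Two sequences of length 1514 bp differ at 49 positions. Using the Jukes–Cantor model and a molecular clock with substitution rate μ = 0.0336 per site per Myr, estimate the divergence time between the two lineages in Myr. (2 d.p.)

0.49

p = 49/1514 ≈ 0.032365.
d = −(3/4) ln(1 − 4p/3) = −0.75 ln(1 − 0.043153) = −0.75 ln(0.956847)
  = −0.75 × (-0.044112) = 0.033084 substitutions/site.
Under a molecular clock d = 2μt, so t = d/(2μ) = 0.033084 / (2 × 0.0336) = 0.49 Myr.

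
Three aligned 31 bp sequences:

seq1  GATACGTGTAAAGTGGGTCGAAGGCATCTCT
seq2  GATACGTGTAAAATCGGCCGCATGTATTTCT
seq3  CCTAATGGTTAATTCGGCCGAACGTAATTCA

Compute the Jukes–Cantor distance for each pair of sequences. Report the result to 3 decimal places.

seq1–seq2: 7/31 sites differ → p ≈ 0.225806, d = −0.75 ln(1 − 0.301075) = 0.268659 ≈ 0.269.
seq1–seq3: 14/31 sites differ → p ≈ 0.451613, d = −0.75 ln(1 − 0.602151) = 0.691262 ≈ 0.691.
seq2–seq3: 11/31 sites differ → p ≈ 0.354839, d = −0.75 ln(1 − 0.473119) = 0.480585 ≈ 0.481.

d(seq1,seq2) = 0.269, d(seq1,seq3) = 0.691, d(seq2,seq3) = 0.481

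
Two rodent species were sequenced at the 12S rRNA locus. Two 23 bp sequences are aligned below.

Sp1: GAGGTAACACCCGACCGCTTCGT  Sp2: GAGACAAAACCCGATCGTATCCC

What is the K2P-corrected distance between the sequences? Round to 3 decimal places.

0.492

Of 23 sites, 5 differences are transitions and 3 are transversions, so P = 5/23 ≈ 0.217391 and Q = 3/23 ≈ 0.130435.
Under the Kimura two-parameter model, d = −½ ln(1 − 2P − Q) − ¼ ln(1 − 2Q).
1 − 2P − Q = 0.434783, giving −½ ln(0.434783) = 0.416454.
1 − 2Q = 0.73913, giving −¼ ln(0.73913) = 0.075570.
d = 0.416454 + 0.075570 = 0.492024.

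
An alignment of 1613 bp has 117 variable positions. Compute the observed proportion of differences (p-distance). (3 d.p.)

p = 117/1613 = 0.072535… ≈ 0.073 (to 3 d.p.).

0.073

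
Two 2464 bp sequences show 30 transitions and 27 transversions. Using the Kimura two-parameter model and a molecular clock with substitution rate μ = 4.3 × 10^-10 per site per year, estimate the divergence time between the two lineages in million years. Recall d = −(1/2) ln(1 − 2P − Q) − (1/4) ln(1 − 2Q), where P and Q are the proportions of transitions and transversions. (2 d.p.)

27.34

P = 30/2464 ≈ 0.012175 and Q = 27/2464 ≈ 0.010958.
Under the Kimura two-parameter model, d = −½ ln(1 − 2P − Q) − ¼ ln(1 − 2Q).
1 − 2P − Q = 0.964692, giving −½ ln(0.964692) = 0.017973.
1 − 2Q = 0.978084, giving −¼ ln(0.978084) = 0.005540.
d = 0.017973 + 0.005540 = 0.023513.
Under a molecular clock d = 2μt, so t = d/(2μ) = 0.023513 / (2 × 4.3 × 10^-10) = 27.34 million years.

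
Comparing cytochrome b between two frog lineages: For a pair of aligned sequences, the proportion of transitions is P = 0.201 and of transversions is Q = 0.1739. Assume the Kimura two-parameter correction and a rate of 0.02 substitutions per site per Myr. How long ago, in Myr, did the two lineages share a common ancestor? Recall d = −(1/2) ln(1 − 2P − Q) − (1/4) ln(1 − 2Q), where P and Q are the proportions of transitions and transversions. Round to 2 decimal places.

Under the Kimura two-parameter model, d = −½ ln(1 − 2P − Q) − ¼ ln(1 − 2Q).
1 − 2P − Q = 0.4241, giving −½ ln(0.4241) = 0.428893.
1 − 2Q = 0.6522, giving −¼ ln(0.6522) = 0.106851.
d = 0.428893 + 0.106851 = 0.535744.
Under a molecular clock d = 2μt, so t = d/(2μ) = 0.535744 / (2 × 0.02) = 13.39 Myr.

13.39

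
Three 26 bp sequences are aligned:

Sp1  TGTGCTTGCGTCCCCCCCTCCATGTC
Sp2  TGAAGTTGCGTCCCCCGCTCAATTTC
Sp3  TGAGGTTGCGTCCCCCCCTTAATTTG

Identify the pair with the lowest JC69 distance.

Sp1–Sp2: 6/26 differ, p = 0.231, d = 0.276.
Sp1–Sp3: 6/26 differ, p = 0.231, d = 0.276.
Sp2–Sp3: 4/26 differ, p = 0.154, d = 0.172.
The smallest distance is between Sp2 and Sp3.

Sp2 and Sp3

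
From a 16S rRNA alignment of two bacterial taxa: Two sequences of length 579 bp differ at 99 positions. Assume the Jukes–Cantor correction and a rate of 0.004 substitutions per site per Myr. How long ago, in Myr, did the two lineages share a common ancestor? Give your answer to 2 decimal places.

24.26

p = 99/579 ≈ 0.170984.
d = −(3/4) ln(1 − 4p/3) = −0.75 ln(1 − 0.227979) = −0.75 ln(0.772021)
  = −0.75 × (-0.258744) = 0.194058 substitutions/site.
Under a molecular clock d = 2μt, so t = d/(2μ) = 0.194058 / (2 × 0.004) = 24.26 Myr.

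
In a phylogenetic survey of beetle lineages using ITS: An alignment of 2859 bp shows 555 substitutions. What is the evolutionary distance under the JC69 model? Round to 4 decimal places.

0.2246

p = 555/2859 ≈ 0.194124.
d = −(3/4) ln(1 − 4p/3) = −0.75 ln(1 − 0.258832) = −0.75 ln(0.741168)
  = −0.75 × (-0.299528) = 0.224646 substitutions/site.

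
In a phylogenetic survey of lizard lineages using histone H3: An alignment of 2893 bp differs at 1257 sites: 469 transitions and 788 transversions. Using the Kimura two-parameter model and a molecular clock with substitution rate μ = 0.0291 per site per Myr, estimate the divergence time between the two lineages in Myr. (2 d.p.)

P = 469/2893 ≈ 0.162115 and Q = 788/2893 ≈ 0.272382.
Under the Kimura two-parameter model, d = −½ ln(1 − 2P − Q) − ¼ ln(1 − 2Q).
1 − 2P − Q = 0.403388, giving −½ ln(0.403388) = 0.453928.
1 − 2Q = 0.455236, giving −¼ ln(0.455236) = 0.196735.
d = 0.453928 + 0.196735 = 0.650663.
Under a molecular clock d = 2μt, so t = d/(2μ) = 0.650663 / (2 × 0.0291) = 11.18 Myr.

11.18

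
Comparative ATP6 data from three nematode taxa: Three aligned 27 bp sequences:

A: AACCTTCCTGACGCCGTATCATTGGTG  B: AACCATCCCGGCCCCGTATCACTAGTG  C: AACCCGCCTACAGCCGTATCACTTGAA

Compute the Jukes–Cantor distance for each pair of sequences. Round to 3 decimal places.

d(A,B) = 0.264, d(A,C) = 0.441, d(B,C) = 0.511

A–B: 6/27 sites differ → p ≈ 0.222222, d = −0.75 ln(1 − 0.296296) = 0.263548 ≈ 0.264.
A–C: 9/27 sites differ → p ≈ 0.333333, d = −0.75 ln(1 − 0.444444) = 0.440839 ≈ 0.441.
B–C: 10/27 sites differ → p ≈ 0.37037, d = −0.75 ln(1 − 0.493827) = 0.510658 ≈ 0.511.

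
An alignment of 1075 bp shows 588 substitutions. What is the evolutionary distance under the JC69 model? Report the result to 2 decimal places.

p = 588/1075 ≈ 0.546977.
d = −(3/4) ln(1 − 4p/3) = −0.75 ln(1 − 0.729303) = −0.75 ln(0.270697)
  = −0.75 × (-1.306755) = 0.980066 substitutions/site.

0.98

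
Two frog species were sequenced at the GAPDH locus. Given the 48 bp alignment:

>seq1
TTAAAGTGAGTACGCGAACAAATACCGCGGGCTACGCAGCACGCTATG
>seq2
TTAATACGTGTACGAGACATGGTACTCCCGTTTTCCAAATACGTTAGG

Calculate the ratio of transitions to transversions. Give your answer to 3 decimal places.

Transitions are A↔G and C↔T; transversions are all other mismatches.
Transitions: 9. Transversions: 13.
R = 9/13 = 0.692307… ≈ 0.692 (to 3 d.p.).

0.692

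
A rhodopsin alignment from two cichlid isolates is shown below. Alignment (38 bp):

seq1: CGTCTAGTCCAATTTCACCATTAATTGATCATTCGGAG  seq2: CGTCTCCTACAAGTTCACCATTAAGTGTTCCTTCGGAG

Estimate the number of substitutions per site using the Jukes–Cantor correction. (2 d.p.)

0.21

The sequences differ at 7 of 38 sites (6, 7, 9, 13, 25, 28, 31), so p = 7/38 ≈ 0.184211.
d = −(3/4) ln(1 − 4p/3) = −0.75 ln(1 − 0.245615) = −0.75 ln(0.754385)
  = −0.75 × (-0.281852) = 0.211389 substitutions/site.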